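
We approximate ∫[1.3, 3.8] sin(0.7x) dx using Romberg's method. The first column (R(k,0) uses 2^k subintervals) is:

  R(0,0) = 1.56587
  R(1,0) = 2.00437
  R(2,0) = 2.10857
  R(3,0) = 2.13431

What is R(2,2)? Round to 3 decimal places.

Richardson extrapolation on the trapezoidal column (denominator 4−1=3):
R(1,1) = (4·2.00437 − 1.56587) / 3 = 2.15054
R(2,1) = (4·2.10857 − 2.00437) / 3 = 2.14330
R(2,2) = (16·2.14330 − 2.15054) / 15 = 2.14282

2.143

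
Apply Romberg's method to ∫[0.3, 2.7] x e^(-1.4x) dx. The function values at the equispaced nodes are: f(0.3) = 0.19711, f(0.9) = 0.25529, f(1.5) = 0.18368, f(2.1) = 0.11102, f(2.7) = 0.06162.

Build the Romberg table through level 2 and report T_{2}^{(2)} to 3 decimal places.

0.420

T_{0}^{(0)} (trapezoid, 1 panel, h=2.4000): 0.31048
T_{1}^{(0)} (trapezoid, 2 panels, h=1.2000): 0.37565
T_{2}^{(0)} (trapezoid, 4 panels, h=0.6000): 0.40761
T_{1}^{(1)} = 0.37565 + (0.37565 − 0.31048)/3 = 0.39737
T_{2}^{(1)} = 0.40761 + (0.40761 − 0.37565)/3 = 0.41826
T_{2}^{(2)} = 0.41826 + (0.41826 − 0.39737)/15 = 0.41965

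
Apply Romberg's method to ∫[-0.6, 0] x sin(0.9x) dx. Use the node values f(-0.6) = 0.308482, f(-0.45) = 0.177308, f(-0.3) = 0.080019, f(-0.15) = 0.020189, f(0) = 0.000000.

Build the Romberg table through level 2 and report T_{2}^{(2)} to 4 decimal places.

T_{0}^{(0)} (trapezoid, 1 panel, h=0.6000): 0.092545
T_{1}^{(0)} (trapezoid, 2 panels, h=0.3000): 0.070278
T_{2}^{(0)} (trapezoid, 4 panels, h=0.1500): 0.064764
T_{1}^{(1)} = 0.070278 + (0.070278 − 0.092545)/3 = 0.062856
T_{2}^{(1)} = 0.064764 + (0.064764 − 0.070278)/3 = 0.062926
T_{2}^{(2)} = 0.062926 + (0.062926 − 0.062856)/15 = 0.062931

0.0629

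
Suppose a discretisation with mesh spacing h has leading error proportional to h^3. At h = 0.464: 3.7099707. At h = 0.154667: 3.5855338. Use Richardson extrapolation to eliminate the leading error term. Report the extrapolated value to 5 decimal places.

Extrapolated value = (27·A(h/3) − A(h)) / (27 − 1)
= (27·3.5855338 − 3.7099707) / 26
= 93.0994419 / 26 = 3.5807478

3.58075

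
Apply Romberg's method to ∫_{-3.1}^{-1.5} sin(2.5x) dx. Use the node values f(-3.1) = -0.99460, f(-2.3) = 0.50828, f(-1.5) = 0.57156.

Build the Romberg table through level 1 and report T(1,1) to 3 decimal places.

0.429

T(0,0) (trapezoid, 1 panel, h=1.6000): -0.33843
T(1,0) (trapezoid, 2 panels, h=0.8000): 0.23741
T(1,1) = 0.23741 + (0.23741 − (-0.33843))/3 = 0.42936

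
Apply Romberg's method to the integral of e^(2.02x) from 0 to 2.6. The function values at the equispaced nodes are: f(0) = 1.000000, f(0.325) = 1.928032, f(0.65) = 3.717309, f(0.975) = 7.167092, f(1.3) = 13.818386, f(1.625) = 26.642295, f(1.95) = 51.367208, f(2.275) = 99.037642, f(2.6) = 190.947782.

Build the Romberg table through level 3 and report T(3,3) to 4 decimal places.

T(0,0) (trapezoid, 1 panel, h=2.6000): 249.532117
T(1,0) (trapezoid, 2 panels, h=1.3000): 142.729960
T(2,0) (trapezoid, 4 panels, h=0.6500): 107.169916
T(3,0) (trapezoid, 8 panels, h=0.3250): 97.386853
T(1,1) = 142.729960 + (142.729960 − 249.532117)/3 = 107.129241
T(2,1) = 107.169916 + (107.169916 − 142.729960)/3 = 95.316568
T(3,1) = 97.386853 + (97.386853 − 107.169916)/3 = 94.125832
T(2,2) = 95.316568 + (95.316568 − 107.129241)/15 = 94.529056
T(3,2) = 94.125832 + (94.125832 − 95.316568)/15 = 94.046450
T(3,3) = 94.046450 + (94.046450 − 94.529056)/63 = 94.038790

94.0388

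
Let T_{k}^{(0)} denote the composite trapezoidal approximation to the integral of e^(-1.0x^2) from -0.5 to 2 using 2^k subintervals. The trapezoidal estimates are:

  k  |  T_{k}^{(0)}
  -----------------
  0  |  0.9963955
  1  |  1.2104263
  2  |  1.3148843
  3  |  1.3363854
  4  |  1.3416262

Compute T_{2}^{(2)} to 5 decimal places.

Richardson extrapolation on the trapezoidal column (denominator 4−1=3):
T_{1}^{(1)} = (4·1.2104263 − 0.9963955) / 3 = 1.2817699
T_{2}^{(1)} = (4·1.3148843 − 1.2104263) / 3 = 1.3497036
T_{2}^{(2)} = 1.3497036 + (1.3497036 − 1.2817699)/15 = 1.3542325

1.35423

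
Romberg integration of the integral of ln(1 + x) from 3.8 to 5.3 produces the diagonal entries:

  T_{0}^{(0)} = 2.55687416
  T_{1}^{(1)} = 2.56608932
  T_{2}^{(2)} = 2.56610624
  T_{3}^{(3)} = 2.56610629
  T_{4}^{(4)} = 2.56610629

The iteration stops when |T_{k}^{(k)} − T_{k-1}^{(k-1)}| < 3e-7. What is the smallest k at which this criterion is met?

|T_{1}^{(1)} − T_{0}^{(0)}| = 0.00921516 ≥ 3e-7
|T_{2}^{(2)} − T_{1}^{(1)}| = 0.00001692 ≥ 3e-7
|T_{3}^{(3)} − T_{2}^{(2)}| = 0.00000005 < 3e-7

k = 3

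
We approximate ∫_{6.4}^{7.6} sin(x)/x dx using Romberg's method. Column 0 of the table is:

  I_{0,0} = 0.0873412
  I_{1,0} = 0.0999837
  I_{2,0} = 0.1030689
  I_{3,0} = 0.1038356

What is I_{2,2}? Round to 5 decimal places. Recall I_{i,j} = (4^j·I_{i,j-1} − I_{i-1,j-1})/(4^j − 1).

Richardson extrapolation on the trapezoidal column (denominator 4−1=3):
I_{1,1} = (4·0.0999837 − 0.0873412) / 3 = 0.1041979
I_{2,1} = (4·0.1030689 − 0.0999837) / 3 = 0.1040973
I_{2,2} = (16·0.1040973 − 0.1041979) / 15 = 0.1040906

0.10409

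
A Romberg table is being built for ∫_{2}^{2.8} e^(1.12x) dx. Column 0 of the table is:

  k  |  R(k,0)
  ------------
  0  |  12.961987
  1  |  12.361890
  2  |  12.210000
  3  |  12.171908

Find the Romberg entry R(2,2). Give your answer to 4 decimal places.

R(1,1) = (4·12.361890 − 12.961987) / 3 = 12.161858
R(2,1) = 12.210000 + (12.210000 − 12.361890)/3 = 12.159370
R(2,2) = 12.159370 + (12.159370 − 12.161858)/15 = 12.159204
(Column j=1 coincides with Simpson's rule on the same nodes.)

12.1592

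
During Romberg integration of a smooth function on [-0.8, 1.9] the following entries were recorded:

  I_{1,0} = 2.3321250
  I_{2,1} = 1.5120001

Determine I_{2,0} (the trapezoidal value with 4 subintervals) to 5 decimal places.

From I_{2,1} = (4·I_{2,0} − I_{1,0})/3, solve for I_{2,0}:
4·I_{2,0} = 3·1.5120001 + 2.3321250 = 6.8681253
I_{2,0} = 1.7170313

1.71703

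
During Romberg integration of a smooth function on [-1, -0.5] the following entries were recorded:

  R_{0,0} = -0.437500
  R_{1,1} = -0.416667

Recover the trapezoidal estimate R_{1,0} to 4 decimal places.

-0.4219

From R_{1,1} = (4·R_{1,0} − R_{0,0})/3, solve for R_{1,0}:
4·R_{1,0} = 3·(-0.416667) + (-0.437500) = -1.687501
R_{1,0} = -0.421875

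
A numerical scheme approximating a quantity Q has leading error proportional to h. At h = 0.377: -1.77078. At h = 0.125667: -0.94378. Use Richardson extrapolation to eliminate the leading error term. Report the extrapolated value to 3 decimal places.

-0.530

The leading error scales as h; refining by a factor of 3 reduces it by 3^1 = 3.
Extrapolated value = (3·A(h/3) − A(h)) / (3 − 1)
= (3·(-0.94378) − (-1.77078)) / 2
= -1.06056 / 2 = -0.53028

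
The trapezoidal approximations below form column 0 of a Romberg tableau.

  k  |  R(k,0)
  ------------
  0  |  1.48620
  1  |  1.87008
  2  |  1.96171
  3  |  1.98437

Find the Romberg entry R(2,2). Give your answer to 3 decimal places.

1.992

R(1,1) = (4·1.87008 − 1.48620) / 3 = 1.99804
R(2,1) = 1.96171 + (1.96171 − 1.87008)/3 = 1.99225
R(2,2) = (16·1.99225 − 1.99804) / 15 = 1.99186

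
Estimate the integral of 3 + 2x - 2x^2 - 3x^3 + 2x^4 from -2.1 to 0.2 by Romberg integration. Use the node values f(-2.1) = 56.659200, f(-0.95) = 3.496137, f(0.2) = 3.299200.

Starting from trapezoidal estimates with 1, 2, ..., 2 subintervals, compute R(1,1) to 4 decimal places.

R(0,0) (trapezoid, 1 panel, h=2.3000): 68.952160
R(1,0) (trapezoid, 2 panels, h=1.1500): 38.496638
R(1,1) = 38.496638 + (38.496638 − 68.952160)/3 = 28.344797

28.3448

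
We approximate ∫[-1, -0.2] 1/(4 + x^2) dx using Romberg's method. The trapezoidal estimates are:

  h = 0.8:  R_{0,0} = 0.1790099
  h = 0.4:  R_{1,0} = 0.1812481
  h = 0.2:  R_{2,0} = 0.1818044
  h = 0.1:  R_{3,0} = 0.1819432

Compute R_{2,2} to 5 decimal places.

0.18199

R_{1,1} = (4·0.1812481 − 0.1790099) / 3 = 0.1819942
R_{2,1} = 0.1818044 + (0.1818044 − 0.1812481)/3 = 0.1819898
R_{2,2} = 0.1819898 + (0.1819898 − 0.1819942)/15 = 0.1819895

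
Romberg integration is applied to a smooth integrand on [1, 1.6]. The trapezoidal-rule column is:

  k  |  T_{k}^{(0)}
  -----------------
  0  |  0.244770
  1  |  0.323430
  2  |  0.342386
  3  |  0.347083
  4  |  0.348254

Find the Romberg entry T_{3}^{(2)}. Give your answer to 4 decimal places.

0.3486

T_{2}^{(1)} = (4·0.342386 − 0.323430) / 3 = 0.348705
T_{3}^{(1)} = (4·0.347083 − 0.342386) / 3 = 0.348649
T_{3}^{(2)} = 0.348649 + (0.348649 − 0.348705)/15 = 0.348645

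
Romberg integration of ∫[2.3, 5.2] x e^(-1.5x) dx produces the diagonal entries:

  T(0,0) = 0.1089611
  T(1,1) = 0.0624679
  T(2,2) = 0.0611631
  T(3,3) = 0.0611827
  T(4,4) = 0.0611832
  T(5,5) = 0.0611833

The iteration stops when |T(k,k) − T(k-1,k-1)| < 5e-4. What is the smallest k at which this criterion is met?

k = 3

|T(1,1) − T(0,0)| = 0.0464932 ≥ 5e-4
|T(2,2) − T(1,1)| = 0.0013048 ≥ 5e-4
|T(3,3) − T(2,2)| = 0.0000196 < 5e-4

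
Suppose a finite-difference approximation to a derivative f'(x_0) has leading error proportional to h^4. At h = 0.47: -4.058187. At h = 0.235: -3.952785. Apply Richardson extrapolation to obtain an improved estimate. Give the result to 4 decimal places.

-3.9458

Extrapolated value = (16·A(h/2) − A(h)) / (16 − 1)
= (16·(-3.952785) − (-4.058187)) / 15
= -59.186373 / 15 = -3.945758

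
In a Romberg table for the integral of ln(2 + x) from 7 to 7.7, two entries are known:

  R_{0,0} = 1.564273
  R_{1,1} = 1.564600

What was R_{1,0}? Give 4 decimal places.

1.5645

From R_{1,1} = (4·R_{1,0} − R_{0,0})/3, solve for R_{1,0}:
4·R_{1,0} = 3·1.564600 + 1.564273 = 6.258073
R_{1,0} = 1.564518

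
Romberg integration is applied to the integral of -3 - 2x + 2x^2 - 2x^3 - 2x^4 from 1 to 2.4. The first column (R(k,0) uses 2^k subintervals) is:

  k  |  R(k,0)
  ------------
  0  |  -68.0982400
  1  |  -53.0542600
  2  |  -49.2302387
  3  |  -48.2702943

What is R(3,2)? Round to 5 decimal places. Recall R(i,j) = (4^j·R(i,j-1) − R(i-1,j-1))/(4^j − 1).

R(2,1) = (4·(-49.2302387) − (-53.0542600)) / 3 = -47.9555649
R(3,1) = (4·(-48.2702943) − (-49.2302387)) / 3 = -47.9503128
R(3,2) = (16·(-47.9503128) − (-47.9555649)) / 15 = -47.9499627

-47.94996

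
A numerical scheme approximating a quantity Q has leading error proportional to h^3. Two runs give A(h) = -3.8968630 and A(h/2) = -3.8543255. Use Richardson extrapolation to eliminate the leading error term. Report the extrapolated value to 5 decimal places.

The leading error scales as h^3; refining by a factor of 2 reduces it by 2^3 = 8.
Extrapolated value = (8·A(h/2) − A(h)) / (8 − 1)
= (8·(-3.8543255) − (-3.8968630)) / 7
= -26.9377410 / 7 = -3.8482487

-3.84825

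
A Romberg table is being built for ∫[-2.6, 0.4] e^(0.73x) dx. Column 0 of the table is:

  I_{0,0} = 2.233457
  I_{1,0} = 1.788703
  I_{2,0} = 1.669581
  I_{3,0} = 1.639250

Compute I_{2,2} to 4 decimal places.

I_{1,1} = (4·1.788703 − 2.233457) / 3 = 1.640452
I_{2,1} = (4·1.669581 − 1.788703) / 3 = 1.629874
I_{2,2} = (16·1.629874 − 1.640452) / 15 = 1.629169
(Column j=1 coincides with Simpson's rule on the same nodes.)

1.6292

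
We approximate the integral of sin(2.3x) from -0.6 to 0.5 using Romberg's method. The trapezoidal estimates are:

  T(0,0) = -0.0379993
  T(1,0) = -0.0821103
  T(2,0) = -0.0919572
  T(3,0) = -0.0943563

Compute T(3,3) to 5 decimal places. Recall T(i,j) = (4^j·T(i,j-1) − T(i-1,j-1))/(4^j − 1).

T(1,1) = -0.0821103 + (-0.0821103 − (-0.0379993))/3 = -0.0968140
T(2,1) = -0.0919572 + (-0.0919572 − (-0.0821103))/3 = -0.0952395
T(3,1) = (4·(-0.0943563) − (-0.0919572)) / 3 = -0.0951560
T(2,2) = (16·(-0.0952395) − (-0.0968140)) / 15 = -0.0951345
T(3,2) = -0.0951560 + (-0.0951560 − (-0.0952395))/15 = -0.0951504
T(3,3) = -0.0951504 + (-0.0951504 − (-0.0951345))/63 = -0.0951507

-0.09515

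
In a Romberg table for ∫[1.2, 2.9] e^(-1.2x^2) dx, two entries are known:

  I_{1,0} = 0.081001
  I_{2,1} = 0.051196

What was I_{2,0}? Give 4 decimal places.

0.0586

From I_{2,1} = (4·I_{2,0} − I_{1,0})/3, solve for I_{2,0}:
4·I_{2,0} = 3·0.051196 + 0.081001 = 0.234589
I_{2,0} = 0.058647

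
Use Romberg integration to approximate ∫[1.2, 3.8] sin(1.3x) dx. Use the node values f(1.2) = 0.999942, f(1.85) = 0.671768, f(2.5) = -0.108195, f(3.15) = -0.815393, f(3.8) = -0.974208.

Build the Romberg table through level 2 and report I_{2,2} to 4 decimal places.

-0.1651

I_{0,0} (trapezoid, 1 panel, h=2.6000): 0.033454
I_{1,0} (trapezoid, 2 panels, h=1.3000): -0.123926
I_{2,0} (trapezoid, 4 panels, h=0.6500): -0.155319
I_{1,1} = -0.123926 + (-0.123926 − 0.033454)/3 = -0.176386
I_{2,1} = -0.155319 + (-0.155319 − (-0.123926))/3 = -0.165783
I_{2,2} = -0.165783 + (-0.165783 − (-0.176386))/15 = -0.165076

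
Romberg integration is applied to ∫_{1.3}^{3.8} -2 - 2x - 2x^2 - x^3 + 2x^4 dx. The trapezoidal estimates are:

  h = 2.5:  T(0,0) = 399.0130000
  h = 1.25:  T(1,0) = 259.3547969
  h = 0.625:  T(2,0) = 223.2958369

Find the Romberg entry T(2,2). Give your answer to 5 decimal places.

211.17446

T(1,1) = 259.3547969 + (259.3547969 − 399.0130000)/3 = 212.8020625
T(2,1) = 223.2958369 + (223.2958369 − 259.3547969)/3 = 211.2761836
T(2,2) = 211.2761836 + (211.2761836 − 212.8020625)/15 = 211.1744583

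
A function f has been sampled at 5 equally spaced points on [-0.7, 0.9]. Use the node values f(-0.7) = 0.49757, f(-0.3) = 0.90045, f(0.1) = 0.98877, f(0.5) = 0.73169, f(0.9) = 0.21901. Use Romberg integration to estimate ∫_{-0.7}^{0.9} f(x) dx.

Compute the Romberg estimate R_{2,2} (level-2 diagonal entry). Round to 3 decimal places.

R_{0,0} (trapezoid, 1 panel, h=1.6000): 0.57326
R_{1,0} (trapezoid, 2 panels, h=0.8000): 1.07765
R_{2,0} (trapezoid, 4 panels, h=0.4000): 1.19168
R_{1,1} = 1.07765 + (1.07765 − 0.57326)/3 = 1.24578
R_{2,1} = 1.19168 + (1.19168 − 1.07765)/3 = 1.22969
R_{2,2} = 1.22969 + (1.22969 − 1.24578)/15 = 1.22862

1.229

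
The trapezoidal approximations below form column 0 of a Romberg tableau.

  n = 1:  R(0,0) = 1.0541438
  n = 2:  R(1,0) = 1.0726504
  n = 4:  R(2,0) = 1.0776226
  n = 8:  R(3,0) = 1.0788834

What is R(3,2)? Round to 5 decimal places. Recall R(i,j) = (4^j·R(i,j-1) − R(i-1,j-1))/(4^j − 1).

Richardson extrapolation on the trapezoidal column (denominator 4−1=3):
R(2,1) = 1.0776226 + (1.0776226 − 1.0726504)/3 = 1.0792800
R(3,1) = 1.0788834 + (1.0788834 − 1.0776226)/3 = 1.0793037
R(3,2) = (16·1.0793037 − 1.0792800) / 15 = 1.0793053

1.07931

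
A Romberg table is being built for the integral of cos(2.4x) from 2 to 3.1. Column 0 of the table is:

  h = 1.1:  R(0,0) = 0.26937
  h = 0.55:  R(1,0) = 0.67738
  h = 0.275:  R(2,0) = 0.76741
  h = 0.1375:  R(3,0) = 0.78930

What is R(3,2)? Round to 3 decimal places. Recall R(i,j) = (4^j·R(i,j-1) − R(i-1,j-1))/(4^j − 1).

Richardson extrapolation on the trapezoidal column (denominator 4−1=3):
R(2,1) = 0.76741 + (0.76741 − 0.67738)/3 = 0.79742
R(3,1) = (4·0.78930 − 0.76741) / 3 = 0.79660
R(3,2) = (16·0.79660 − 0.79742) / 15 = 0.79655

0.797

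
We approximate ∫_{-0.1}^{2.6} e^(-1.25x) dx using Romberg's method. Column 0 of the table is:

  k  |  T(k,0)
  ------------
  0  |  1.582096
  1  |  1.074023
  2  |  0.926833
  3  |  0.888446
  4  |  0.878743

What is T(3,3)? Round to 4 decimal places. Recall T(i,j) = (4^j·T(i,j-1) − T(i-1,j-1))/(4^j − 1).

0.8755

T(1,1) = 1.074023 + (1.074023 − 1.582096)/3 = 0.904665
T(2,1) = 0.926833 + (0.926833 − 1.074023)/3 = 0.877770
T(3,1) = 0.888446 + (0.888446 − 0.926833)/3 = 0.875650
T(2,2) = (16·0.877770 − 0.904665) / 15 = 0.875977
T(3,2) = (16·0.875650 − 0.877770) / 15 = 0.875509
T(3,3) = (64·0.875509 − 0.875977) / 63 = 0.875502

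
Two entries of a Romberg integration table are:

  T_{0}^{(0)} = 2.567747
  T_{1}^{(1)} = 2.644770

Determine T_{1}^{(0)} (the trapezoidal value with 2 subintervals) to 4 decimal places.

From T_{1}^{(1)} = (4·T_{1}^{(0)} − T_{0}^{(0)})/3, solve for T_{1}^{(0)}:
4·T_{1}^{(0)} = 3·2.644770 + 2.567747 = 10.502057
T_{1}^{(0)} = 2.625514

2.6255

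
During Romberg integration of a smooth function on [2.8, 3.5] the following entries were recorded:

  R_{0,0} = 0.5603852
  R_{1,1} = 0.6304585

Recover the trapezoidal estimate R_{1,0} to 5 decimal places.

From R_{1,1} = (4·R_{1,0} − R_{0,0})/3, solve for R_{1,0}:
4·R_{1,0} = 3·0.6304585 + 0.5603852 = 2.4517607
R_{1,0} = 0.6129402

0.61294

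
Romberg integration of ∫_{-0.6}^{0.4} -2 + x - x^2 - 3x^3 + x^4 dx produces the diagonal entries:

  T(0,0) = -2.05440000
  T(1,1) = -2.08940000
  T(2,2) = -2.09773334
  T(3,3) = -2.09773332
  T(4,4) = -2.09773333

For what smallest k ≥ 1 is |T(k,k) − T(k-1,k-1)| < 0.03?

|T(1,1) − T(0,0)| = 0.03500000 ≥ 0.03
|T(2,2) − T(1,1)| = 0.00833334 < 0.03

k = 2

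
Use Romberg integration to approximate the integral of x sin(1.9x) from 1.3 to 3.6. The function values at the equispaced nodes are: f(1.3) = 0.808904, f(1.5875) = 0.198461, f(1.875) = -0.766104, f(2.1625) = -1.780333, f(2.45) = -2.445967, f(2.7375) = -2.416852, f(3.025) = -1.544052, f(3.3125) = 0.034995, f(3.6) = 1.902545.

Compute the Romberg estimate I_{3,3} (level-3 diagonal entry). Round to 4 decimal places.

I_{0,0} (trapezoid, 1 panel, h=2.3000): 3.118166
I_{1,0} (trapezoid, 2 panels, h=1.1500): -1.253779
I_{2,0} (trapezoid, 4 panels, h=0.5750): -1.955229
I_{3,0} (trapezoid, 8 panels, h=0.2875): -2.117187
I_{1,1} = -1.253779 + (-1.253779 − 3.118166)/3 = -2.711094
I_{2,1} = -1.955229 + (-1.955229 − (-1.253779))/3 = -2.189046
I_{3,1} = -2.117187 + (-2.117187 − (-1.955229))/3 = -2.171173
I_{2,2} = -2.189046 + (-2.189046 − (-2.711094))/15 = -2.154243
I_{3,2} = -2.171173 + (-2.171173 − (-2.189046))/15 = -2.169981
I_{3,3} = -2.169981 + (-2.169981 − (-2.154243))/63 = -2.170231

-2.1702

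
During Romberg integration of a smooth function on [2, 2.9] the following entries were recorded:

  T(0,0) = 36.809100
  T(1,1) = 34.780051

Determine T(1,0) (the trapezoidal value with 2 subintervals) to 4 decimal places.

35.2873

From T(1,1) = (4·T(1,0) − T(0,0))/3, solve for T(1,0):
4·T(1,0) = 3·34.780051 + 36.809100 = 141.149253
T(1,0) = 35.287313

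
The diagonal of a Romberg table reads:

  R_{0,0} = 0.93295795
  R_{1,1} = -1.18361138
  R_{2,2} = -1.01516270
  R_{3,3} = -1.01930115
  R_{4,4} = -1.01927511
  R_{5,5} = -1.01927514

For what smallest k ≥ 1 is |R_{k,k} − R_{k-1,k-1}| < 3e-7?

k = 5

|R_{1,1} − R_{0,0}| = 2.11656933 ≥ 3e-7
|R_{2,2} − R_{1,1}| = 0.16844868 ≥ 3e-7
|R_{3,3} − R_{2,2}| = 0.00413845 ≥ 3e-7
|R_{4,4} − R_{3,3}| = 0.00002604 ≥ 3e-7
|R_{5,5} − R_{4,4}| = 0.00000003 < 3e-7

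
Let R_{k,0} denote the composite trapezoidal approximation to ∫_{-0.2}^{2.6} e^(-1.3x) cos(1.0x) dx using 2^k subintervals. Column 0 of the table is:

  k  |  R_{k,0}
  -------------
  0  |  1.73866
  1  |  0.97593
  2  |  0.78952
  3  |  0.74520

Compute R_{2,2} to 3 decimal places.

0.728

R_{1,1} = (4·0.97593 − 1.73866) / 3 = 0.72169
R_{2,1} = (4·0.78952 − 0.97593) / 3 = 0.72738
R_{2,2} = (16·0.72738 − 0.72169) / 15 = 0.72776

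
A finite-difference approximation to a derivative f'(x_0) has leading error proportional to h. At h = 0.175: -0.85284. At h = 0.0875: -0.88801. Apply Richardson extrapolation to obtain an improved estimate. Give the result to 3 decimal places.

The leading error scales as h; refining by a factor of 2 reduces it by 2^1 = 2.
Extrapolated value = (2·A(h/2) − A(h)) / (2 − 1)
= (2·(-0.88801) − (-0.85284)) / 1
= -0.92318 / 1 = -0.92318

-0.923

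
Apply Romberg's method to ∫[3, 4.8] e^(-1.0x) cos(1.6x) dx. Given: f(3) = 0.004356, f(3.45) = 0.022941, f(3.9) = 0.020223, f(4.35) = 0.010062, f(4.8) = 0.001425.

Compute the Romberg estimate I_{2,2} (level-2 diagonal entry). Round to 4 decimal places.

I_{0,0} (trapezoid, 1 panel, h=1.8000): 0.005203
I_{1,0} (trapezoid, 2 panels, h=0.9000): 0.020802
I_{2,0} (trapezoid, 4 panels, h=0.4500): 0.025252
I_{1,1} = 0.020802 + (0.020802 − 0.005203)/3 = 0.026002
I_{2,1} = 0.025252 + (0.025252 − 0.020802)/3 = 0.026735
I_{2,2} = 0.026735 + (0.026735 − 0.026002)/15 = 0.026784

0.0268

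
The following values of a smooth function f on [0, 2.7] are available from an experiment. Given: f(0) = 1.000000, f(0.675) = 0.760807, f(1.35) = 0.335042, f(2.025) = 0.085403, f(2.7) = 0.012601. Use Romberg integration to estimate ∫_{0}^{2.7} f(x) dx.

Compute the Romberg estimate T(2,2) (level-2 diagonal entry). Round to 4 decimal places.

T(0,0) (trapezoid, 1 panel, h=2.7000): 1.367011
T(1,0) (trapezoid, 2 panels, h=1.3500): 1.135812
T(2,0) (trapezoid, 4 panels, h=0.6750): 1.139098
T(1,1) = 1.135812 + (1.135812 − 1.367011)/3 = 1.058746
T(2,1) = 1.139098 + (1.139098 − 1.135812)/3 = 1.140193
T(2,2) = 1.140193 + (1.140193 − 1.058746)/15 = 1.145623

1.1456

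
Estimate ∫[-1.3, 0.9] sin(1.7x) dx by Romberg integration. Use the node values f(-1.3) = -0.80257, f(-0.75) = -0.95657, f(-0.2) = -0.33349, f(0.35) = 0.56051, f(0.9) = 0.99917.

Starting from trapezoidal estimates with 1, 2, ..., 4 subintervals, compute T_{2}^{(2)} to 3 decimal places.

T_{0}^{(0)} (trapezoid, 1 panel, h=2.2000): 0.21626
T_{1}^{(0)} (trapezoid, 2 panels, h=1.1000): -0.25871
T_{2}^{(0)} (trapezoid, 4 panels, h=0.5500): -0.34719
T_{1}^{(1)} = -0.25871 + (-0.25871 − 0.21626)/3 = -0.41703
T_{2}^{(1)} = -0.34719 + (-0.34719 − (-0.25871))/3 = -0.37668
T_{2}^{(2)} = -0.37668 + (-0.37668 − (-0.41703))/15 = -0.37399

-0.374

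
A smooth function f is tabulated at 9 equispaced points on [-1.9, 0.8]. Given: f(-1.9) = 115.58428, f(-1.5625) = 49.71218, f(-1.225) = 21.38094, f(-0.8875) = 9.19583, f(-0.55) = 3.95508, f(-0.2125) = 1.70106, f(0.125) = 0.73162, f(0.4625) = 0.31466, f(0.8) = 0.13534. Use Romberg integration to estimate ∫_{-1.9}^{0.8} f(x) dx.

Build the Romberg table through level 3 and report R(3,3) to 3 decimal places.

46.193

R(0,0) (trapezoid, 1 panel, h=2.7000): 156.22149
R(1,0) (trapezoid, 2 panels, h=1.3500): 83.45010
R(2,0) (trapezoid, 4 panels, h=0.6750): 56.65103
R(3,0) (trapezoid, 8 panels, h=0.3375): 48.88727
R(1,1) = 83.45010 + (83.45010 − 156.22149)/3 = 59.19297
R(2,1) = 56.65103 + (56.65103 − 83.45010)/3 = 47.71801
R(3,1) = 48.88727 + (48.88727 − 56.65103)/3 = 46.29935
R(2,2) = 47.71801 + (47.71801 − 59.19297)/15 = 46.95301
R(3,2) = 46.29935 + (46.29935 − 47.71801)/15 = 46.20477
R(3,3) = 46.20477 + (46.20477 − 46.95301)/63 = 46.19289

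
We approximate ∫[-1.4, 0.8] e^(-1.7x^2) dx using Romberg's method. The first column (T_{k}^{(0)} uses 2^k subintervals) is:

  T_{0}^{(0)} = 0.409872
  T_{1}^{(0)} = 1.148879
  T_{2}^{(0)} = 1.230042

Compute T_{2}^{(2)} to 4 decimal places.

T_{1}^{(1)} = 1.148879 + (1.148879 − 0.409872)/3 = 1.395215
T_{2}^{(1)} = 1.230042 + (1.230042 − 1.148879)/3 = 1.257096
T_{2}^{(2)} = 1.257096 + (1.257096 − 1.395215)/15 = 1.247888
(Column j=1 coincides with Simpson's rule on the same nodes.)

1.2479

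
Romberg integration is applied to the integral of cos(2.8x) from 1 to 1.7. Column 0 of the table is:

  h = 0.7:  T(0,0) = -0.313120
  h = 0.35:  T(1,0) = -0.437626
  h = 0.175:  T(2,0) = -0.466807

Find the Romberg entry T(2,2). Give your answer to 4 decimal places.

T(1,1) = (4·(-0.437626) − (-0.313120)) / 3 = -0.479128
T(2,1) = -0.466807 + (-0.466807 − (-0.437626))/3 = -0.476534
T(2,2) = (16·(-0.476534) − (-0.479128)) / 15 = -0.476361

-0.4764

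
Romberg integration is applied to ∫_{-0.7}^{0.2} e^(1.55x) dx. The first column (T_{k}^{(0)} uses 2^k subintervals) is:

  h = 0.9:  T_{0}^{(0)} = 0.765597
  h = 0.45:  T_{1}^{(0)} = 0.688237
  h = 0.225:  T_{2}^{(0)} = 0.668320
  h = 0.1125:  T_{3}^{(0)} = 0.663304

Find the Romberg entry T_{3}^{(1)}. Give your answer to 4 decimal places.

Richardson extrapolation on the trapezoidal column (denominator 4−1=3):
T_{3}^{(1)} = 0.663304 + (0.663304 − 0.668320)/3 = 0.661632

0.6616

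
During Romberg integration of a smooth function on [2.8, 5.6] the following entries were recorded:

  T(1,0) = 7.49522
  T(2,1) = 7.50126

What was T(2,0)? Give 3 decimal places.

7.500

From T(2,1) = (4·T(2,0) − T(1,0))/3, solve for T(2,0):
4·T(2,0) = 3·7.50126 + 7.49522 = 29.99900
T(2,0) = 7.49975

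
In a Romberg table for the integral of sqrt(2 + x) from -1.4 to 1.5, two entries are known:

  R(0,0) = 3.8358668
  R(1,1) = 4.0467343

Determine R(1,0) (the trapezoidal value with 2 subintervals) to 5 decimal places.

3.99402

From R(1,1) = (4·R(1,0) − R(0,0))/3, solve for R(1,0):
4·R(1,0) = 3·4.0467343 + 3.8358668 = 15.9760697
R(1,0) = 3.9940174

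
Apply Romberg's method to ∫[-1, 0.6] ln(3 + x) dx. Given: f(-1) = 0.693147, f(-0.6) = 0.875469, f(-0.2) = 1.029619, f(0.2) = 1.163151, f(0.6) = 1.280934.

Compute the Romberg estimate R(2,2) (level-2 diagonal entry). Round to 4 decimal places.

R(0,0) (trapezoid, 1 panel, h=1.6000): 1.579265
R(1,0) (trapezoid, 2 panels, h=0.8000): 1.613328
R(2,0) (trapezoid, 4 panels, h=0.4000): 1.622112
R(1,1) = 1.613328 + (1.613328 − 1.579265)/3 = 1.624682
R(2,1) = 1.622112 + (1.622112 − 1.613328)/3 = 1.625040
R(2,2) = 1.625040 + (1.625040 − 1.624682)/15 = 1.625064

1.6251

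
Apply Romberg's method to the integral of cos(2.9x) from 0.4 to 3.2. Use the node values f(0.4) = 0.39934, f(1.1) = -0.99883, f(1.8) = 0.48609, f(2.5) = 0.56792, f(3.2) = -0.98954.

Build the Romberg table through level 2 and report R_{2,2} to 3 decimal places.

-0.376

R_{0,0} (trapezoid, 1 panel, h=2.8000): -0.82628
R_{1,0} (trapezoid, 2 panels, h=1.4000): 0.26739
R_{2,0} (trapezoid, 4 panels, h=0.7000): -0.16794
R_{1,1} = 0.26739 + (0.26739 − (-0.82628))/3 = 0.63195
R_{2,1} = -0.16794 + (-0.16794 − 0.26739)/3 = -0.31305
R_{2,2} = -0.31305 + (-0.31305 − 0.63195)/15 = -0.37605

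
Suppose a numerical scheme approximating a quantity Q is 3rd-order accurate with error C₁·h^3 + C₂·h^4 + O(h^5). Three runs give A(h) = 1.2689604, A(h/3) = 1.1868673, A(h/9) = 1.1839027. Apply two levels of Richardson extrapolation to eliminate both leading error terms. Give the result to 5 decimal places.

First eliminate the h^3 term (factor 3^3 = 27):
  B₁ = (27·1.1868673 − 1.2689604)/26 = 1.1837099
  B₂ = (27·1.1839027 − 1.1868673)/26 = 1.1837887
Then eliminate the h^4 term (factor 3^4 = 81):
  (81·1.1837887 − 1.1837099)/80 = 1.1837897

1.18379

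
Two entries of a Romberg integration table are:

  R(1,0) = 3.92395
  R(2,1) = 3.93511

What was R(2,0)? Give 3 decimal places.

From R(2,1) = (4·R(2,0) − R(1,0))/3, solve for R(2,0):
4·R(2,0) = 3·3.93511 + 3.92395 = 15.72928
R(2,0) = 3.93232

3.932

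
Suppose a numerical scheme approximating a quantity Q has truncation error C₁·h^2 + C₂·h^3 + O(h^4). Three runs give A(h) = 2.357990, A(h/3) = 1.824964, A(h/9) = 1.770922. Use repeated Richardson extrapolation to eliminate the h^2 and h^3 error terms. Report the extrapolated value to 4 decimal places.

First eliminate the h^2 term (factor 3^2 = 9):
  B₁ = (9·1.824964 − 2.357990)/8 = 1.758336
  B₂ = (9·1.770922 − 1.824964)/8 = 1.764167
Then eliminate the h^3 term (factor 3^3 = 27):
  (27·1.764167 − 1.758336)/26 = 1.764391

1.7644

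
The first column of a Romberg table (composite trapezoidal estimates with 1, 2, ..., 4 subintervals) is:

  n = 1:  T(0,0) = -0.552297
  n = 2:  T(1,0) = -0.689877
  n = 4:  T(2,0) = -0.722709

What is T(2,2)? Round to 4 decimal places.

Richardson extrapolation on the trapezoidal column (denominator 4−1=3):
T(1,1) = -0.689877 + (-0.689877 − (-0.552297))/3 = -0.735737
T(2,1) = (4·(-0.722709) − (-0.689877)) / 3 = -0.733653
T(2,2) = (16·(-0.733653) − (-0.735737)) / 15 = -0.733514

-0.7335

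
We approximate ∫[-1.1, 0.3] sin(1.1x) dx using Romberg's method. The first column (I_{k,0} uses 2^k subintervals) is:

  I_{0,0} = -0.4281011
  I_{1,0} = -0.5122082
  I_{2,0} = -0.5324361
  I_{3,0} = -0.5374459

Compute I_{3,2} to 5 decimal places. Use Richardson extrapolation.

Richardson extrapolation on the trapezoidal column (denominator 4−1=3):
I_{2,1} = (4·(-0.5324361) − (-0.5122082)) / 3 = -0.5391787
I_{3,1} = -0.5374459 + (-0.5374459 − (-0.5324361))/3 = -0.5391158
I_{3,2} = (16·(-0.5391158) − (-0.5391787)) / 15 = -0.5391116

-0.53911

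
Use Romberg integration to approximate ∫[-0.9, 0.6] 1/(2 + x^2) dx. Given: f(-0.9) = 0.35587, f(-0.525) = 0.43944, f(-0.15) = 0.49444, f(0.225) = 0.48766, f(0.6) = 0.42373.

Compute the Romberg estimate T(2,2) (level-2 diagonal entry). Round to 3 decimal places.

0.684

T(0,0) (trapezoid, 1 panel, h=1.5000): 0.58470
T(1,0) (trapezoid, 2 panels, h=0.7500): 0.66318
T(2,0) (trapezoid, 4 panels, h=0.3750): 0.67925
T(1,1) = 0.66318 + (0.66318 − 0.58470)/3 = 0.68934
T(2,1) = 0.67925 + (0.67925 − 0.66318)/3 = 0.68461
T(2,2) = 0.68461 + (0.68461 − 0.68934)/15 = 0.68429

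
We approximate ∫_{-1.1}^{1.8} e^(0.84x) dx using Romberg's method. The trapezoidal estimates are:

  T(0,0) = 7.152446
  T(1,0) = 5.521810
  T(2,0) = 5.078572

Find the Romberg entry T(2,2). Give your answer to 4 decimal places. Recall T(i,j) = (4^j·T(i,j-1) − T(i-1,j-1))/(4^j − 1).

Richardson extrapolation on the trapezoidal column (denominator 4−1=3):
T(1,1) = (4·5.521810 − 7.152446) / 3 = 4.978265
T(2,1) = (4·5.078572 − 5.521810) / 3 = 4.930826
T(2,2) = 4.930826 + (4.930826 − 4.978265)/15 = 4.927663

4.9277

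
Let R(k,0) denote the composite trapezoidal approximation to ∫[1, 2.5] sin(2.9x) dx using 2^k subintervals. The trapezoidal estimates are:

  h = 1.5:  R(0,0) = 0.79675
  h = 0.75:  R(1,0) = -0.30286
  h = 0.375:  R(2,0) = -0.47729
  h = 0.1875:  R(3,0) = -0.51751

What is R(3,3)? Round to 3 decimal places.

Richardson extrapolation on the trapezoidal column (denominator 4−1=3):
R(1,1) = -0.30286 + (-0.30286 − 0.79675)/3 = -0.66940
R(2,1) = -0.47729 + (-0.47729 − (-0.30286))/3 = -0.53543
R(3,1) = (4·(-0.51751) − (-0.47729)) / 3 = -0.53092
R(2,2) = -0.53543 + (-0.53543 − (-0.66940))/15 = -0.52650
R(3,2) = -0.53092 + (-0.53092 − (-0.53543))/15 = -0.53062
R(3,3) = -0.53062 + (-0.53062 − (-0.52650))/63 = -0.53069
(Column j=1 coincides with Simpson's rule on the same nodes.)

-0.531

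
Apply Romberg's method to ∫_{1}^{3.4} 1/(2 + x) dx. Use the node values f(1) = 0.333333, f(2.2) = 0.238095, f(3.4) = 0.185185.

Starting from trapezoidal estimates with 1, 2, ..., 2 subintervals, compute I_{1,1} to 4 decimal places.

0.5884

I_{0,0} (trapezoid, 1 panel, h=2.4000): 0.622222
I_{1,0} (trapezoid, 2 panels, h=1.2000): 0.596825
I_{1,1} = 0.596825 + (0.596825 − 0.622222)/3 = 0.588359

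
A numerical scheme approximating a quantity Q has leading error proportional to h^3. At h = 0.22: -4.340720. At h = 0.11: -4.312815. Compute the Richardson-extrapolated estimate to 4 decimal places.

The leading error scales as h^3; refining by a factor of 2 reduces it by 2^3 = 8.
Extrapolated value = (8·A(h/2) − A(h)) / (8 − 1)
= (8·(-4.312815) − (-4.340720)) / 7
= -30.161800 / 7 = -4.308829

-4.3088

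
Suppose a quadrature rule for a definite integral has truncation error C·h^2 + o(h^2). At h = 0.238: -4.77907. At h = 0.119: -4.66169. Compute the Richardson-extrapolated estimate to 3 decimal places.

Extrapolated value = (4·A(h/2) − A(h)) / (4 − 1)
= (4·(-4.66169) − (-4.77907)) / 3
= -13.86769 / 3 = -4.62256

-4.623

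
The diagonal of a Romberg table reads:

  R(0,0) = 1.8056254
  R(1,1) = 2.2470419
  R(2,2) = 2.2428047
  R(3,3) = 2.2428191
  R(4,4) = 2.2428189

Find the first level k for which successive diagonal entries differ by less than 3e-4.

|R(1,1) − R(0,0)| = 0.4414165 ≥ 3e-4
|R(2,2) − R(1,1)| = 0.0042372 ≥ 3e-4
|R(3,3) − R(2,2)| = 0.0000144 < 3e-4

k = 3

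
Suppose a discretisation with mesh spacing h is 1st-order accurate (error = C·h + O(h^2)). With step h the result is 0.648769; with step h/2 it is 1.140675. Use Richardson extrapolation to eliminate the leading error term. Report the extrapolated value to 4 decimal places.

1.6326

The leading error scales as h; refining by a factor of 2 reduces it by 2^1 = 2.
Extrapolated value = (2·A(h/2) − A(h)) / (2 − 1)
= (2·1.140675 − 0.648769) / 1
= 1.632581 / 1 = 1.632581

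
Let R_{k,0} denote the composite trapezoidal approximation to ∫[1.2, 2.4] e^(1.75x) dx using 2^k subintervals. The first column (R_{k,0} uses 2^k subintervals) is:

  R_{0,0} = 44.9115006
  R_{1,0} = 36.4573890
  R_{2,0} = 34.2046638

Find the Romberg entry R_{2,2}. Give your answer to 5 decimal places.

33.44138

Richardson extrapolation on the trapezoidal column (denominator 4−1=3):
R_{1,1} = (4·36.4573890 − 44.9115006) / 3 = 33.6393518
R_{2,1} = 34.2046638 + (34.2046638 − 36.4573890)/3 = 33.4537554
R_{2,2} = 33.4537554 + (33.4537554 − 33.6393518)/15 = 33.4413823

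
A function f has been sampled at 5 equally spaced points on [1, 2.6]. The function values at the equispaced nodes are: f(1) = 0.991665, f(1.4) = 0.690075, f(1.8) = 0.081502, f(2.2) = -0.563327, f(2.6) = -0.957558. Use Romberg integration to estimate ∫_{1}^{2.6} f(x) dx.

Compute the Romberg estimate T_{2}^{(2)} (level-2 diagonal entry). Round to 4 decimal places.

T_{0}^{(0)} (trapezoid, 1 panel, h=1.6000): 0.027286
T_{1}^{(0)} (trapezoid, 2 panels, h=0.8000): 0.078844
T_{2}^{(0)} (trapezoid, 4 panels, h=0.4000): 0.090121
T_{1}^{(1)} = 0.078844 + (0.078844 − 0.027286)/3 = 0.096030
T_{2}^{(1)} = 0.090121 + (0.090121 − 0.078844)/3 = 0.093880
T_{2}^{(2)} = 0.093880 + (0.093880 − 0.096030)/15 = 0.093737

0.0937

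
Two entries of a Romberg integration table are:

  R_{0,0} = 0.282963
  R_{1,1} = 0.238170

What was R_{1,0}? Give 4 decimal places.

0.2494

From R_{1,1} = (4·R_{1,0} − R_{0,0})/3, solve for R_{1,0}:
4·R_{1,0} = 3·0.238170 + 0.282963 = 0.997473
R_{1,0} = 0.249368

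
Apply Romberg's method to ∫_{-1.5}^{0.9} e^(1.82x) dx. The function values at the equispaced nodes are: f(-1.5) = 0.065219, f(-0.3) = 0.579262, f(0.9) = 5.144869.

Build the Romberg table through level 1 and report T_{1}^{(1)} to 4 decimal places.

3.0109

T_{0}^{(0)} (trapezoid, 1 panel, h=2.4000): 6.252106
T_{1}^{(0)} (trapezoid, 2 panels, h=1.2000): 3.821167
T_{1}^{(1)} = 3.821167 + (3.821167 − 6.252106)/3 = 3.010854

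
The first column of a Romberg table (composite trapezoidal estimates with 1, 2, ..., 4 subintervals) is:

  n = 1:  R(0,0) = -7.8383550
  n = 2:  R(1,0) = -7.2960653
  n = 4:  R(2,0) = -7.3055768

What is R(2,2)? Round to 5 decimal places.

-7.32164

Richardson extrapolation on the trapezoidal column (denominator 4−1=3):
R(1,1) = -7.2960653 + (-7.2960653 − (-7.8383550))/3 = -7.1153021
R(2,1) = -7.3055768 + (-7.3055768 − (-7.2960653))/3 = -7.3087473
R(2,2) = (16·(-7.3087473) − (-7.1153021)) / 15 = -7.3216436
(Column j=1 coincides with Simpson's rule on the same nodes.)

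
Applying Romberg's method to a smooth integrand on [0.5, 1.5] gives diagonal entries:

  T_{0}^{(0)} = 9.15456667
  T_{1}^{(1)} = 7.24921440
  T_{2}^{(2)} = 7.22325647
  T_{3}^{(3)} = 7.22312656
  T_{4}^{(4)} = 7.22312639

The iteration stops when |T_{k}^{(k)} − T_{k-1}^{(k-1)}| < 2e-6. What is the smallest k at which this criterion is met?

|T_{1}^{(1)} − T_{0}^{(0)}| = 1.90535227 ≥ 2e-6
|T_{2}^{(2)} − T_{1}^{(1)}| = 0.02595793 ≥ 2e-6
|T_{3}^{(3)} − T_{2}^{(2)}| = 0.00012991 ≥ 2e-6
|T_{4}^{(4)} − T_{3}^{(3)}| = 0.00000017 < 2e-6

k = 4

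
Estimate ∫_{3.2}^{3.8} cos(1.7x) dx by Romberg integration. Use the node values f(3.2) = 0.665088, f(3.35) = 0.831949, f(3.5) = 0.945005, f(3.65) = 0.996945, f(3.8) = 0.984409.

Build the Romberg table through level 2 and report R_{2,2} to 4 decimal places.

R_{0,0} (trapezoid, 1 panel, h=0.6000): 0.494849
R_{1,0} (trapezoid, 2 panels, h=0.3000): 0.530926
R_{2,0} (trapezoid, 4 panels, h=0.1500): 0.539797
R_{1,1} = 0.530926 + (0.530926 − 0.494849)/3 = 0.542952
R_{2,1} = 0.539797 + (0.539797 − 0.530926)/3 = 0.542754
R_{2,2} = 0.542754 + (0.542754 − 0.542952)/15 = 0.542741

0.5427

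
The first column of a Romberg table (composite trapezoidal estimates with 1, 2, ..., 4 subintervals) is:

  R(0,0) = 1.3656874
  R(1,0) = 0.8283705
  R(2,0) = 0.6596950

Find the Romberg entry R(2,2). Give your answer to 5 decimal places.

0.60042

R(1,1) = (4·0.8283705 − 1.3656874) / 3 = 0.6492649
R(2,1) = 0.6596950 + (0.6596950 − 0.8283705)/3 = 0.6034698
R(2,2) = 0.6034698 + (0.6034698 − 0.6492649)/15 = 0.6004168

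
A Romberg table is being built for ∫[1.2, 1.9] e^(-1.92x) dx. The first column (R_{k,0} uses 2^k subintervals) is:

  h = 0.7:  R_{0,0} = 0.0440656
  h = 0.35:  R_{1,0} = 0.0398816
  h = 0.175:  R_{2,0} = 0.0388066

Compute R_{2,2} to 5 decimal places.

0.03845

Richardson extrapolation on the trapezoidal column (denominator 4−1=3):
R_{1,1} = 0.0398816 + (0.0398816 − 0.0440656)/3 = 0.0384869
R_{2,1} = (4·0.0388066 − 0.0398816) / 3 = 0.0384483
R_{2,2} = (16·0.0384483 − 0.0384869) / 15 = 0.0384457
(Column j=1 coincides with Simpson's rule on the same nodes.)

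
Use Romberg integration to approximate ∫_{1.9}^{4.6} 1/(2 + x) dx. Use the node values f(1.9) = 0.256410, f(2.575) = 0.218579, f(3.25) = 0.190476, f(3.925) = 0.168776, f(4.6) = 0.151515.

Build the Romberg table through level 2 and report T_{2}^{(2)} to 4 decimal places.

T_{0}^{(0)} (trapezoid, 1 panel, h=2.7000): 0.550699
T_{1}^{(0)} (trapezoid, 2 panels, h=1.3500): 0.532492
T_{2}^{(0)} (trapezoid, 4 panels, h=0.6750): 0.527711
T_{1}^{(1)} = 0.532492 + (0.532492 − 0.550699)/3 = 0.526423
T_{2}^{(1)} = 0.527711 + (0.527711 − 0.532492)/3 = 0.526117
T_{2}^{(2)} = 0.526117 + (0.526117 − 0.526423)/15 = 0.526097

0.5261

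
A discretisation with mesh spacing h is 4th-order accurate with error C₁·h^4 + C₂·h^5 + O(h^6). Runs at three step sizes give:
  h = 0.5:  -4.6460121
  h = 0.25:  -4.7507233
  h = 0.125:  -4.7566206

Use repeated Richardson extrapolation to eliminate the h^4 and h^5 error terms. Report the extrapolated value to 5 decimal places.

-4.75699

First eliminate the h^4 term (factor 2^4 = 16):
  B₁ = (16·(-4.7507233) − (-4.6460121))/15 = -4.7577040
  B₂ = (16·(-4.7566206) − (-4.7507233))/15 = -4.7570138
Then eliminate the h^5 term (factor 2^5 = 32):
  (32·(-4.7570138) − (-4.7577040))/31 = -4.7569915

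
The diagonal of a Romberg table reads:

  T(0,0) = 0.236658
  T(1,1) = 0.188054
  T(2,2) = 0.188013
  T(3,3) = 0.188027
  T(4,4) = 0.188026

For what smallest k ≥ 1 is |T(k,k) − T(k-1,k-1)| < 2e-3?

k = 2

|T(1,1) − T(0,0)| = 0.048604 ≥ 2e-3
|T(2,2) − T(1,1)| = 0.000041 < 2e-3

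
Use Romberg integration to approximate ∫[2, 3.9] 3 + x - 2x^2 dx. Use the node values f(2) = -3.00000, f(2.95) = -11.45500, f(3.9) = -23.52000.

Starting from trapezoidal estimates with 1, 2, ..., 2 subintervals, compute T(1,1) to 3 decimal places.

T(0,0) (trapezoid, 1 panel, h=1.9000): -25.19400
T(1,0) (trapezoid, 2 panels, h=0.9500): -23.47925
T(1,1) = -23.47925 + (-23.47925 − (-25.19400))/3 = -22.90767

-22.908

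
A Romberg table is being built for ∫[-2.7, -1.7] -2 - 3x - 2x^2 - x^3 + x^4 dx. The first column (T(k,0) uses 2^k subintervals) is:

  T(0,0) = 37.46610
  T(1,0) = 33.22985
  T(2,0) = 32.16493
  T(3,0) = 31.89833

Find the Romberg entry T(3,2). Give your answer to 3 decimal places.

31.809

Richardson extrapolation on the trapezoidal column (denominator 4−1=3):
T(2,1) = (4·32.16493 − 33.22985) / 3 = 31.80996
T(3,1) = (4·31.89833 − 32.16493) / 3 = 31.80946
T(3,2) = 31.80946 + (31.80946 − 31.80996)/15 = 31.80943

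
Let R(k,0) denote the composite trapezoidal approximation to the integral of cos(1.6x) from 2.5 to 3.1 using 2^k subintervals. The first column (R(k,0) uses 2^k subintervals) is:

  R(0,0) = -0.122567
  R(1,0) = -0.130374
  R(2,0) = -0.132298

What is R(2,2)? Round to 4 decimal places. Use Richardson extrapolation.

R(1,1) = (4·(-0.130374) − (-0.122567)) / 3 = -0.132976
R(2,1) = (4·(-0.132298) − (-0.130374)) / 3 = -0.132939
R(2,2) = (16·(-0.132939) − (-0.132976)) / 15 = -0.132937
(Column j=1 coincides with Simpson's rule on the same nodes.)

-0.1329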